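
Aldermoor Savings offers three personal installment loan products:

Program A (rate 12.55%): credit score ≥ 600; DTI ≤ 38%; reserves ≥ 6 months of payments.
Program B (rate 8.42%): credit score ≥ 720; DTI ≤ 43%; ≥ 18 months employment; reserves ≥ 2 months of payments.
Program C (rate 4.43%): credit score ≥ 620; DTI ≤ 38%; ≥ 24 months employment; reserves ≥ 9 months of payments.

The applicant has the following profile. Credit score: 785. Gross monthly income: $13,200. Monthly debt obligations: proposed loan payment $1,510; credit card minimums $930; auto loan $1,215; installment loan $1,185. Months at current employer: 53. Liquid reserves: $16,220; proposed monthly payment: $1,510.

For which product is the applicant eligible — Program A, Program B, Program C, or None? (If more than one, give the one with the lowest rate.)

Program C

Total debts = (1,510 + 930 + 1,215 + 1,185) = 4,840; DTI = 4,840/13,200 = 36.7%.
Reserves = 16,220/1,510 = 10.7 months.
Program A: score 785 ≥ 600; DTI 36.7% ≤ 38%; reserves 10.7 ≥ 6 mo → qualifies.
Program B: score 785 ≥ 720; DTI 36.7% ≤ 43%; employment 53 ≥ 18 mo; reserves 10.7 ≥ 2 mo → qualifies.
Program C: score 785 ≥ 620; DTI 36.7% ≤ 38%; employment 53 ≥ 24 mo; reserves 10.7 ≥ 9 mo → qualifies.
Qualifying: Program A, Program B, Program C. Lowest rate is 4.43% → Program C.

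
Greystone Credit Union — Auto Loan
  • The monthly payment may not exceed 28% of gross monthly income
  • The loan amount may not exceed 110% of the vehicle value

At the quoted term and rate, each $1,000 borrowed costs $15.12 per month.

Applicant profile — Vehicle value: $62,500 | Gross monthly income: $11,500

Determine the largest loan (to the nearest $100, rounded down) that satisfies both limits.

Payment cap: 28% × $11,500 = $3,220/month.
At $15.12 per $1,000, that supports 3,220/15.12 × 1,000 ≈ $212,962 → $212,900.
LTV cap: 110% × $62,500 = $68,750 → $68,700.
Binding constraint: loan-to-value.

$68,700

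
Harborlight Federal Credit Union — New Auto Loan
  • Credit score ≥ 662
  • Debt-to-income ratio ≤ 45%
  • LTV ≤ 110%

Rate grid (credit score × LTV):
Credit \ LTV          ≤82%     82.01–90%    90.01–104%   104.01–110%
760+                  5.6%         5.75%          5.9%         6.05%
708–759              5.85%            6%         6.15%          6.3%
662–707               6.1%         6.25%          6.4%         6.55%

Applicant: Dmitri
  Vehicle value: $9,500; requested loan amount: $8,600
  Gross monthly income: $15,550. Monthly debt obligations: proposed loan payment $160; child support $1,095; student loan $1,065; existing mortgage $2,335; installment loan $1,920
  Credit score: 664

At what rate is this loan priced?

Credit score 664 ≥ 662; Total monthly debts = (160 + 1,095 + 1,065 + 2,335 + 1,920) = 6,575. Debt-to-income = 6,575/15,550 = 42.3% — meets 45% limit
LTV: 8,600 ÷ 9,500 = 90.5%, within 110% cap
Score 664 is in the 662–707 band; LTV 90.5% is in the 90.01–104% band → 6.4%.

6.4%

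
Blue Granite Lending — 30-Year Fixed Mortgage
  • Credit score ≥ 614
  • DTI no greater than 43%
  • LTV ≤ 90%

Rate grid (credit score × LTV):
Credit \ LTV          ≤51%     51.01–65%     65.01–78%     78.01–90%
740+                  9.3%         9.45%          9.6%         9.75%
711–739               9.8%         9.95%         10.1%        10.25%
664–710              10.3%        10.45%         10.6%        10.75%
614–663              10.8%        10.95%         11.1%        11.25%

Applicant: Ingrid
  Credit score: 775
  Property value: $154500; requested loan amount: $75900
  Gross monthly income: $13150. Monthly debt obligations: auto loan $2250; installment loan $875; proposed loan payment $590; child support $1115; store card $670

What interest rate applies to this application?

Credit score 775 ≥ 614; Total monthly debts = (2,250 + 875 + 590 + 1,115 + 670) = 5,500. Debt-to-income = 5,500/13,150 = 41.8% — meets 43% limit
LTV: 75,900 ÷ 154,500 = 49.1%, within 90% cap
Row: 775 falls in 740+. Column: 49.1% falls in ≤51%. Rate = 9.3%.

9.3%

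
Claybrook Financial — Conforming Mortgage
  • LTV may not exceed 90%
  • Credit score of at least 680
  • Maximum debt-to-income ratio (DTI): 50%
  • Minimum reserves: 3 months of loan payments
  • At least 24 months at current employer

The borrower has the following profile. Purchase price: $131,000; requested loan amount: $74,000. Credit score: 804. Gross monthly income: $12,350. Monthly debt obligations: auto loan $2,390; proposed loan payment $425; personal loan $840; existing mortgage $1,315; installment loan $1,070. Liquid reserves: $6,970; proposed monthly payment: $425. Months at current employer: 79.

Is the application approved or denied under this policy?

Approved

Loan-to-value = 74,000/131,000 = 56.5% — pass (90% max)
Credit score 804 ≥ 680 (meets)
Total monthly debts = (2,390 + 425 + 840 + 1,315 + 1,070) = 6,040. Debt-to-income = 6,040/12,350 = 48.9% — meets 50% limit
Liquid reserves cover 6,970/425 = 16.4 months — ≥ 3 required
Employment 79 ≥ 24 months
All criteria satisfied.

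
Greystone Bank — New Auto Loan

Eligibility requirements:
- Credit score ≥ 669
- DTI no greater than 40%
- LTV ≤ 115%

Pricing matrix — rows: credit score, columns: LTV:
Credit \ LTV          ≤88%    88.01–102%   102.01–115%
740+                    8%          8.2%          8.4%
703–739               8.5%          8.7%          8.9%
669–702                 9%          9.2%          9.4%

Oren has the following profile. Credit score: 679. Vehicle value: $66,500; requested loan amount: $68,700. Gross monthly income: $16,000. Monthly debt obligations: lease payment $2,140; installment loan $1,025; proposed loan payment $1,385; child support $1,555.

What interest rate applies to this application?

Credit score 679 ≥ 669; Total monthly debts = (2,140 + 1,025 + 1,385 + 1,555) = 6,105. DTI: 6,105 ÷ 16,000 = 38.2%, within the 40% cap
Loan-to-value = 68,700/66,500 = 103.3% — pass (115% max)
Credit 679 → row 669–702; LTV 103.3% → column 102.01–115%. Grid cell → 9.4%.

9.4%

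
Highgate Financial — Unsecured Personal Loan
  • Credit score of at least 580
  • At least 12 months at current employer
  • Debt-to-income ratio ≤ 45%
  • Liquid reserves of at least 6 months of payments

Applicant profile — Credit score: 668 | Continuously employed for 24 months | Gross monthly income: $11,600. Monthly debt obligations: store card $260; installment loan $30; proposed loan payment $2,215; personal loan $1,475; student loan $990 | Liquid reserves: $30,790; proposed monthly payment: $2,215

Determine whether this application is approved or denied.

Approved

Credit score 668 ≥ 580 (meets)
Employment 24 ≥ 12 months
Total monthly debts = (260 + 30 + 2,215 + 1,475 + 990) = 4,970. DTI = 4,970/11,600 = 42.8% ≤ 45%
Reserves: 30,790 ÷ 2,215 = 13.9 months (meets 6-month minimum)
All criteria satisfied.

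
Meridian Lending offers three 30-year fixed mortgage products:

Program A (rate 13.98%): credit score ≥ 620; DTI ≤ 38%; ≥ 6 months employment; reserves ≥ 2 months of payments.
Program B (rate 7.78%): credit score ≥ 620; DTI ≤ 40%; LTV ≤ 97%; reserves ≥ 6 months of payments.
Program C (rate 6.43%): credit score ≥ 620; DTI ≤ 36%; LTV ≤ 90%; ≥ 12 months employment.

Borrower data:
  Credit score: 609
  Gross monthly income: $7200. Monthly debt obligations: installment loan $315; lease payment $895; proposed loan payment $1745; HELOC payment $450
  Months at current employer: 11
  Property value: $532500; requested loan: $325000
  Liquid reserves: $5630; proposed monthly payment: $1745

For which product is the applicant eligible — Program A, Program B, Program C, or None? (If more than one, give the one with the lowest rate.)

None

Total debts = (315 + 895 + 1,745 + 450) = 3,405; DTI = 3,405/7,200 = 47.3%.
LTV = 325,000/532,500 = 61%.
Reserves = 5,630/1,745 = 3.2 months.
Program A: score 609 < 620; DTI 47.3% > 38%; employment 11 ≥ 6 mo; reserves 3.2 ≥ 2 mo → does not qualify.
Program B: score 609 < 620; DTI 47.3% > 40%; LTV 61% ≤ 97%; reserves 3.2 < 6 mo → does not qualify.
Program C: score 609 < 620; DTI 47.3% > 36%; LTV 61% ≤ 90%; employment 11 < 12 mo → does not qualify.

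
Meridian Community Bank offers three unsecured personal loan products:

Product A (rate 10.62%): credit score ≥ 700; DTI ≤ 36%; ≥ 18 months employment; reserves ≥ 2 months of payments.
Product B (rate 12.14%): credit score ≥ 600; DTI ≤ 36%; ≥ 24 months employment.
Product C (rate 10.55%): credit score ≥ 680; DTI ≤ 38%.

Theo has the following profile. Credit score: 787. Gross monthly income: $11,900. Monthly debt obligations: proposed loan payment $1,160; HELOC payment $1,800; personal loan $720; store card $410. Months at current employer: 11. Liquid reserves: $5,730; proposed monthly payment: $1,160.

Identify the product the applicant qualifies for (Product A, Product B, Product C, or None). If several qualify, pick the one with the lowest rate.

Product C

Total debts = (1,160 + 1,800 + 720 + 410) = 4,090; DTI = 4,090/11,900 = 34.4%.
Reserves = 5,730/1,160 = 4.9 months.
Product A: score 787 ≥ 700; DTI 34.4% ≤ 36%; employment 11 < 18 mo; reserves 4.9 ≥ 2 mo → does not qualify.
Product B: score 787 ≥ 600; DTI 34.4% ≤ 36%; employment 11 < 24 mo → does not qualify.
Product C: score 787 ≥ 680; DTI 34.4% ≤ 38% → qualifies.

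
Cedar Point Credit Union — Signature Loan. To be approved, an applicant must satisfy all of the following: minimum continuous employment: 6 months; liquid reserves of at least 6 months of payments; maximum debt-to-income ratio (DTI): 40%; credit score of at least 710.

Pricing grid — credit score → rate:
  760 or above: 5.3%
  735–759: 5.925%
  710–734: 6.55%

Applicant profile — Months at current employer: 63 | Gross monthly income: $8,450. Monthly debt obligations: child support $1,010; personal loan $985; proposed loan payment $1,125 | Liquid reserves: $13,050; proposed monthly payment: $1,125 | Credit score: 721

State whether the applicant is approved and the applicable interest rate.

Credit score 721 ≥ 710 (meets minimum)
Reserves: 13,050 ÷ 1,125 = 11.6 months (meets 6-month minimum)
Employment 63 ≥ 6 months
Total monthly debts = (1,010 + 985 + 1,125) = 3,120. DTI: 3,120 ÷ 8,450 = 36.9%, within the 40% cap
All requirements met. Score 721 falls in the 710–734 tier → 6.55%.

Approved at 6.55%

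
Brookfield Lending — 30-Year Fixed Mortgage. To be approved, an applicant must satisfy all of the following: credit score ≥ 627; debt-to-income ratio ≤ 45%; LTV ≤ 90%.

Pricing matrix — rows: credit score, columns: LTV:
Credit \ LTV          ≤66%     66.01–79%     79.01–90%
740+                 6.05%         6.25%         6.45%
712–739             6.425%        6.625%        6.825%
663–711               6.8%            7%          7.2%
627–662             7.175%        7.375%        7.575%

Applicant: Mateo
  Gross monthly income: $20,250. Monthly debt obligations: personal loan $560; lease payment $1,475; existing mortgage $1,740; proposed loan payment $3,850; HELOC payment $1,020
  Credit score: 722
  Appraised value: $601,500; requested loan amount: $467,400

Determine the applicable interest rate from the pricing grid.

Credit score 722 ≥ 627; Total monthly debts = (560 + 1,475 + 1,740 + 3,850 + 1,020) = 8,645. DTI: 8,645 ÷ 20,250 = 42.7%, within the 45% cap
LTV: 467,400 ÷ 601,500 = 77.7%, within 90% cap
Score 722 is in the 712–739 band; LTV 77.7% is in the 66.01–79% band → 6.625%.

6.625%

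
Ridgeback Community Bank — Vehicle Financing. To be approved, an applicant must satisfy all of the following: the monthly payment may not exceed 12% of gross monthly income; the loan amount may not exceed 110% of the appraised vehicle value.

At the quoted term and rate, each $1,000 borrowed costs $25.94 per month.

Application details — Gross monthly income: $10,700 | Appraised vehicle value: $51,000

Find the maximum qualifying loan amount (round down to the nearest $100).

Payment cap: 12% × $10,700 = $1,284/month.
At $25.94 per $1,000, that supports 1,284/25.94 × 1,000 ≈ $49,498 → $49,400.
LTV cap: 110% × $51,000 = $56,100 → $56,100.
Binding constraint: payment-to-income.

$49,400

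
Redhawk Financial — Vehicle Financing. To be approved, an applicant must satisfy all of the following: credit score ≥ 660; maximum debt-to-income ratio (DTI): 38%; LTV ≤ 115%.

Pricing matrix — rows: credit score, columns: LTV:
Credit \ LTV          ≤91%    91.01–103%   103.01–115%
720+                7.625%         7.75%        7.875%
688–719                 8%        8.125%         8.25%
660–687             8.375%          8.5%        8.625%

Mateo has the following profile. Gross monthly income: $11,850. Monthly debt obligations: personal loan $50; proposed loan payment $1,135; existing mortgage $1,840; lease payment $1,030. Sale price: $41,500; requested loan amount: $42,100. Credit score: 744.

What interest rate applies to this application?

Credit score 744 ≥ 660; Total monthly debts = (50 + 1,135 + 1,840 + 1,030) = 4,055. DTI = 4,055/11,850 = 34.2% ≤ 38%
Loan-to-value = 42,100/41,500 = 101.4% — pass (115% max)
Score 744 is in the 720+ band; LTV 101.4% is in the 91.01–103% band → 7.75%.

7.75%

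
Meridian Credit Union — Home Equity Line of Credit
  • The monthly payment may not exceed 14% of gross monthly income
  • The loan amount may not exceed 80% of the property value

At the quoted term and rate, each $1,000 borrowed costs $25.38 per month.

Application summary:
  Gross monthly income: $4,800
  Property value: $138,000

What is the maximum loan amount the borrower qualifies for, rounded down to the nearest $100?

$26,400

Payment cap: 14% × $4,800 = $672/month.
At $25.38 per $1,000, that supports 672/25.38 × 1,000 ≈ $26,477 → $26,400.
LTV cap: 80% × $138,000 = $110,400 → $110,400.
Binding constraint: payment-to-income.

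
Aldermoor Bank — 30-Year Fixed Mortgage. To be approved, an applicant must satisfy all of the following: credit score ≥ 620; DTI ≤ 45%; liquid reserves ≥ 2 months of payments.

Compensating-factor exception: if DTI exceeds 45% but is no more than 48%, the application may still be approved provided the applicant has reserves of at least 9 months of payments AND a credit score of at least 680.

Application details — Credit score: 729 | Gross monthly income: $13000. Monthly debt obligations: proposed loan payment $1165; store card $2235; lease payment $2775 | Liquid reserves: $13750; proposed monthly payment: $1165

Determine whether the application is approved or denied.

Approved

Credit score 729 ≥ 620 (meets base)
Total debts = (1,165 + 2,235 + 2,775) = 6,175. DTI: 6,175 ÷ 13,000 = 47.5%, over the 45% base limit.
Reserves: 13,750 ÷ 1,165 = 11.8 months (meets 2-month minimum)
47.5% falls in the override range (45%–48%), so the compensating-factor test applies.
Reserves 11.8 ≥ 9 months; credit score 729 ≥ 680.
Both override conditions satisfied; DTI exception granted.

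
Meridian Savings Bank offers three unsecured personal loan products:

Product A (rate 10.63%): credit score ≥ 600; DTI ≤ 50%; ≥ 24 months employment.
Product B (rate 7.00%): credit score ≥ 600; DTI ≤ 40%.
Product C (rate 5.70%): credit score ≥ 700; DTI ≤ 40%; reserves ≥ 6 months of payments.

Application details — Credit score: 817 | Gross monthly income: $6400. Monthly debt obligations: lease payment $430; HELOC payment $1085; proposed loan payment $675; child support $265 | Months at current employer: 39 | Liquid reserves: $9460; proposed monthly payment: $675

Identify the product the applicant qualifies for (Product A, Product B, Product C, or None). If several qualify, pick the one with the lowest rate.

Total debts = (430 + 1,085 + 675 + 265) = 2,455; DTI = 2,455/6,400 = 38.4%.
Reserves = 9,460/675 = 14.0 months.
Product A: score 817 ≥ 600; DTI 38.4% ≤ 50%; employment 39 ≥ 24 mo → qualifies.
Product B: score 817 ≥ 600; DTI 38.4% ≤ 40% → qualifies.
Product C: score 817 ≥ 700; DTI 38.4% ≤ 40%; reserves 14.0 ≥ 6 mo → qualifies.
Qualifying: Product A, Product B, Product C. Lowest rate is 5.70% → Product C.

Product C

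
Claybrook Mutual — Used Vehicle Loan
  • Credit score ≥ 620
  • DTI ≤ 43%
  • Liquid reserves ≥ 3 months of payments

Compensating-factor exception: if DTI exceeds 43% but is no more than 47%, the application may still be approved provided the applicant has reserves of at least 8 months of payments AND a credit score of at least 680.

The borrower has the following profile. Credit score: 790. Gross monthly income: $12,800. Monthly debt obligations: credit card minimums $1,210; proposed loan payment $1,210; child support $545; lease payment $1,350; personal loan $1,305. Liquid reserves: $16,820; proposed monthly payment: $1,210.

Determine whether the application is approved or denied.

Approved

Credit score 790 ≥ 620 (meets base)
Total debts = (1,210 + 1,210 + 545 + 1,350 + 1,305) = 5,620. DTI = 5,620/12,800 = 43.9% > 43% — standard DTI limit exceeded.
Reserves: 16,820 ÷ 1,210 = 13.9 months (meets 3-month minimum)
DTI 43.9% is within the 43%–47% exception band; checking compensating factors.
Override check — reserves: 13.9 mo (ok); score: 790 (ok).
Both compensating conditions met → exception applies.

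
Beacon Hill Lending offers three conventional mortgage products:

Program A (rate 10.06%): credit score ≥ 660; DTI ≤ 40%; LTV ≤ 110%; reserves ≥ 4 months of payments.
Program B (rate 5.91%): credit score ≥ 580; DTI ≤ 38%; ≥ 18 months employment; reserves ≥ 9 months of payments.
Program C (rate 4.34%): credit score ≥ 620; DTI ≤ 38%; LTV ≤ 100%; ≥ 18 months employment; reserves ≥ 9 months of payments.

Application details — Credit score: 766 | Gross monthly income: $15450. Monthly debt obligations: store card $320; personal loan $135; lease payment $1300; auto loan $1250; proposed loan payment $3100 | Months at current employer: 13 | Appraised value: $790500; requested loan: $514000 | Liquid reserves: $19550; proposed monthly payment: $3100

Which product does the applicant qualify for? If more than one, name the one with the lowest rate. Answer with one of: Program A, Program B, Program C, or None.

Total debts = (320 + 135 + 1,300 + 1,250 + 3,100) = 6,105; DTI = 6,105/15,450 = 39.5%.
LTV = 514,000/790,500 = 65%.
Reserves = 19,550/3,100 = 6.3 months.
Program A: score 766 ≥ 660; DTI 39.5% ≤ 40%; LTV 65% ≤ 110%; reserves 6.3 ≥ 4 mo → qualifies.
Program B: score 766 ≥ 580; DTI 39.5% > 38%; employment 13 < 18 mo; reserves 6.3 < 9 mo → does not qualify.
Program C: score 766 ≥ 620; DTI 39.5% > 38%; LTV 65% ≤ 100%; employment 13 < 18 mo; reserves 6.3 < 9 mo → does not qualify.

Program A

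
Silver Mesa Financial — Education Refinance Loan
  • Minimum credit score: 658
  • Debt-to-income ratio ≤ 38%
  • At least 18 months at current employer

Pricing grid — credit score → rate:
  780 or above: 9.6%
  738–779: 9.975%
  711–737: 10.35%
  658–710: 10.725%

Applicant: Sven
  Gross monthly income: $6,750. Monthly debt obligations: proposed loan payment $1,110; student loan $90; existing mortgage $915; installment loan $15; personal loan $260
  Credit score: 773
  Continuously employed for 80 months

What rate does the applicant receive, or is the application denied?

Approved at 9.975%

Credit score 773 ≥ 658 (meets minimum)
Total monthly debts = (1,110 + 90 + 915 + 15 + 260) = 2,390. DTI = 2,390/6,750 = 35.4% ≤ 38%
Employment 80 ≥ 18 months
All requirements met. Score 773 falls in the 738–779 tier → 9.975%.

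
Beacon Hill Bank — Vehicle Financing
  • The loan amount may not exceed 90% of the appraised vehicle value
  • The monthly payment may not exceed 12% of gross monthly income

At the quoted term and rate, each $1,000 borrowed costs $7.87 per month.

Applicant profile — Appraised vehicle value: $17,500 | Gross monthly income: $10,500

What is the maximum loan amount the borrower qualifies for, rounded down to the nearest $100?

Payment cap: 12% × $10,500 = $1,260/month.
At $7.87 per $1,000, that supports 1,260/7.87 × 1,000 ≈ $160,101 → $160,100.
LTV cap: 90% × $17,500 = $15,750 → $15,700.
Binding constraint: loan-to-value.

$15,700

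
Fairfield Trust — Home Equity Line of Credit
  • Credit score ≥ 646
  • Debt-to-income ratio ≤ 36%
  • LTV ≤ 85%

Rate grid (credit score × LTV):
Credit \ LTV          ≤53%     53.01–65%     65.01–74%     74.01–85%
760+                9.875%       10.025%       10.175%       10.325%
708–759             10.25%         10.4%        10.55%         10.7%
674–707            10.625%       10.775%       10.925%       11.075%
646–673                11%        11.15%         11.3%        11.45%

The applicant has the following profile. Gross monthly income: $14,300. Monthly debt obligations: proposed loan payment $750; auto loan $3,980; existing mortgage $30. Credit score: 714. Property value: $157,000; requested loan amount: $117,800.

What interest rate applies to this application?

10.7%

Credit score 714 ≥ 646; Total monthly debts = (750 + 3,980 + 30) = 4,760. Debt-to-income = 4,760/14,300 = 33.3% — meets 36% limit
LTV = 117,800/157,000 = 75% ≤ 85%
Credit 714 → row 708–759; LTV 75% → column 74.01–85%. Grid cell → 10.7%.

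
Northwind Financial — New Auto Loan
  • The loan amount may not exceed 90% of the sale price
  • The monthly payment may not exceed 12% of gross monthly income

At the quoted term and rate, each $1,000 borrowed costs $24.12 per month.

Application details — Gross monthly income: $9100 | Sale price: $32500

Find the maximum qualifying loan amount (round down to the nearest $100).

Payment cap: 12% × $9,100 = $1,092/month.
At $24.12 per $1,000, that supports 1,092/24.12 × 1,000 ≈ $45,273 → $45,200.
LTV cap: 90% × $32,500 = $29,250 → $29,200.
Binding constraint: loan-to-value.

$29,200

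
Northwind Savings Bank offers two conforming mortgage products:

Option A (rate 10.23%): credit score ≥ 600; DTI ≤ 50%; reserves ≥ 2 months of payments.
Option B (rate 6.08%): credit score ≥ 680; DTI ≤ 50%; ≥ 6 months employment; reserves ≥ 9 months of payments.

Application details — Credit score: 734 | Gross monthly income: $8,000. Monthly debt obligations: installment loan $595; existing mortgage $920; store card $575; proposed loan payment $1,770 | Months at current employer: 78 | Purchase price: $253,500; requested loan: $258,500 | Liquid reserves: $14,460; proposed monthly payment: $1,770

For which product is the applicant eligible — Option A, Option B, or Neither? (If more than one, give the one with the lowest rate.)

Total debts = (595 + 920 + 575 + 1,770) = 3,860; DTI = 3,860/8,000 = 48.2%.
LTV = 258,500/253,500 = 102%.
Reserves = 14,460/1,770 = 8.2 months.
Option A: score 734 ≥ 600; DTI 48.2% ≤ 50%; reserves 8.2 ≥ 2 mo → qualifies.
Option B: score 734 ≥ 680; DTI 48.2% ≤ 50%; employment 78 ≥ 6 mo; reserves 8.2 < 9 mo → does not qualify.

Option A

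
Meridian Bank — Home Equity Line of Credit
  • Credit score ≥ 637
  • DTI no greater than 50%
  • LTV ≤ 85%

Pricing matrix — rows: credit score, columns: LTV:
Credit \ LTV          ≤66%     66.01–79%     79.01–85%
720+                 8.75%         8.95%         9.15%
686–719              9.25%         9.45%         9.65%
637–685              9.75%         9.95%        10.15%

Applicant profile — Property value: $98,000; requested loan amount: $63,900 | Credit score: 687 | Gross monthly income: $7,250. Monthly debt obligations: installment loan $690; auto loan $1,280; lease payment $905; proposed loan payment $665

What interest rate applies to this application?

Credit score 687 ≥ 637; Total monthly debts = (690 + 1,280 + 905 + 665) = 3,540. DTI: 3,540 ÷ 7,250 = 48.8%, within the 50% cap
LTV: 63,900 ÷ 98,000 = 65.2%, within 85% cap
Credit 687 → row 686–719; LTV 65.2% → column ≤66%. Grid cell → 9.25%.

9.25%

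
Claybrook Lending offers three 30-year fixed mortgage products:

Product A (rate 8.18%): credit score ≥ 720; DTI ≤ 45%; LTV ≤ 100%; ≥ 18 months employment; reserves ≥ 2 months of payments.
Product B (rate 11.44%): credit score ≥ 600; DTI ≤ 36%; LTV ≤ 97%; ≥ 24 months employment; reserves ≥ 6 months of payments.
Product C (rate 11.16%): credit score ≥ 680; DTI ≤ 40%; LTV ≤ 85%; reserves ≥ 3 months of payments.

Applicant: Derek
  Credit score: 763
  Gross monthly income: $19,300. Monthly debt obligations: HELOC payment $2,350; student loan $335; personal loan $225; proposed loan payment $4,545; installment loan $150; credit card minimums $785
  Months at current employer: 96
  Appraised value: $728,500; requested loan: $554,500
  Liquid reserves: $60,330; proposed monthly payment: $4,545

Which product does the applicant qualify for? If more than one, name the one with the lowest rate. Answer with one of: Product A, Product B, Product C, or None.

Total debts = (2,350 + 335 + 225 + 4,545 + 150 + 785) = 8,390; DTI = 8,390/19,300 = 43.5%.
LTV = 554,500/728,500 = 76.1%.
Reserves = 60,330/4,545 = 13.3 months.
Product A: score 763 ≥ 720; DTI 43.5% ≤ 45%; LTV 76.1% ≤ 100%; employment 96 ≥ 18 mo; reserves 13.3 ≥ 2 mo → qualifies.
Product B: score 763 ≥ 600; DTI 43.5% > 36%; LTV 76.1% ≤ 97%; employment 96 ≥ 24 mo; reserves 13.3 ≥ 6 mo → does not qualify.
Product C: score 763 ≥ 680; DTI 43.5% > 40%; LTV 76.1% ≤ 85%; reserves 13.3 ≥ 3 mo → does not qualify.

Product A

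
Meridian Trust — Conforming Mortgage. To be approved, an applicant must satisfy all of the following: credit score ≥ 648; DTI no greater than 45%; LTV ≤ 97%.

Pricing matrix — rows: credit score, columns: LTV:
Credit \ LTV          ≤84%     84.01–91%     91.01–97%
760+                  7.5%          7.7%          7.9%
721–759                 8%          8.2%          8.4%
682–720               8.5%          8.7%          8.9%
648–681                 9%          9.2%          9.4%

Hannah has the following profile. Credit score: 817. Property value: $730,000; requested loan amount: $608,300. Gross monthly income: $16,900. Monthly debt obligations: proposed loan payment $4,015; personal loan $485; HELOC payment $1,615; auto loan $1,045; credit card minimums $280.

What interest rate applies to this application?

7.5%

Credit score 817 ≥ 648; Total monthly debts = (4,015 + 485 + 1,615 + 1,045 + 280) = 7,440. DTI: 7,440 ÷ 16,900 = 44%, within the 45% cap
LTV: 608,300 ÷ 730,000 = 83.3%, within 97% cap
Row: 817 falls in 760+. Column: 83.3% falls in ≤84%. Rate = 7.5%.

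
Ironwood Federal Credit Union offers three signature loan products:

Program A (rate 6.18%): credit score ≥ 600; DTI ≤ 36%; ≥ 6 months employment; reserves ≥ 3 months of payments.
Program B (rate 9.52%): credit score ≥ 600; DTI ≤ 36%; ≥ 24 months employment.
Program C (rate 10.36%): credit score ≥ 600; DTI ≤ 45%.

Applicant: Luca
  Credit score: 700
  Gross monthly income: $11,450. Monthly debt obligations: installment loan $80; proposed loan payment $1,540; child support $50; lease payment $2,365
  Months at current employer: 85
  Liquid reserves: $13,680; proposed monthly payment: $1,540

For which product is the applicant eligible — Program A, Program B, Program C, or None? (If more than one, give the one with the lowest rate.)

Program A

Total debts = (80 + 1,540 + 50 + 2,365) = 4,035; DTI = 4,035/11,450 = 35.2%.
Reserves = 13,680/1,540 = 8.9 months.
Program A: score 700 ≥ 600; DTI 35.2% ≤ 36%; employment 85 ≥ 6 mo; reserves 8.9 ≥ 3 mo → qualifies.
Program B: score 700 ≥ 600; DTI 35.2% ≤ 36%; employment 85 ≥ 24 mo → qualifies.
Program C: score 700 ≥ 600; DTI 35.2% ≤ 45% → qualifies.
Qualifying: Program A, Program B, Program C. Lowest rate is 6.18% → Program A.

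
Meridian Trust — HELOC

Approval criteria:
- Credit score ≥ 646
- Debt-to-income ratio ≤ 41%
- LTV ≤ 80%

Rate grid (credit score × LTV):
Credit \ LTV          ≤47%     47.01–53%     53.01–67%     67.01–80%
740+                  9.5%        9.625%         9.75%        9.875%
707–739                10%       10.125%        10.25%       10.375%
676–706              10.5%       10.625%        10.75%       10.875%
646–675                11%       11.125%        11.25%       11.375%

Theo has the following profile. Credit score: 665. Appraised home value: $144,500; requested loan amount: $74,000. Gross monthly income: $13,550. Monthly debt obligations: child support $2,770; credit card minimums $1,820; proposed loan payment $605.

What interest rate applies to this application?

11.125%

Credit score 665 ≥ 646; Total monthly debts = (2,770 + 1,820 + 605) = 5,195. DTI = 5,195/13,550 = 38.3% ≤ 41%
LTV = 74,000/144,500 = 51.2% ≤ 80%
Credit 665 → row 646–675; LTV 51.2% → column 47.01–53%. Grid cell → 11.125%.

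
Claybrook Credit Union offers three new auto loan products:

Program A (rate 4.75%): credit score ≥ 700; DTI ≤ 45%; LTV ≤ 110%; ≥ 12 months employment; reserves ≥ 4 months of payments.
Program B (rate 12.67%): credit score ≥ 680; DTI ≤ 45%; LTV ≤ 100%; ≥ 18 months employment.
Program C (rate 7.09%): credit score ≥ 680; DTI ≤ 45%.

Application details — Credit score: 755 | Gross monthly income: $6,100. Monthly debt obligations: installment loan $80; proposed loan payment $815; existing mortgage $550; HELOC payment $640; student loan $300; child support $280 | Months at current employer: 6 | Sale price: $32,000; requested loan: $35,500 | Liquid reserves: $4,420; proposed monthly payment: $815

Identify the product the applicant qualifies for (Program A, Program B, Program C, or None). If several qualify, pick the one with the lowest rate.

Total debts = (80 + 815 + 550 + 640 + 300 + 280) = 2,665; DTI = 2,665/6,100 = 43.7%.
LTV = 35,500/32,000 = 110.9%.
Reserves = 4,420/815 = 5.4 months.
Program A: score 755 ≥ 700; DTI 43.7% ≤ 45%; LTV 110.9% > 110%; employment 6 < 12 mo; reserves 5.4 ≥ 4 mo → does not qualify.
Program B: score 755 ≥ 680; DTI 43.7% ≤ 45%; LTV 110.9% > 100%; employment 6 < 18 mo → does not qualify.
Program C: score 755 ≥ 680; DTI 43.7% ≤ 45% → qualifies.

Program C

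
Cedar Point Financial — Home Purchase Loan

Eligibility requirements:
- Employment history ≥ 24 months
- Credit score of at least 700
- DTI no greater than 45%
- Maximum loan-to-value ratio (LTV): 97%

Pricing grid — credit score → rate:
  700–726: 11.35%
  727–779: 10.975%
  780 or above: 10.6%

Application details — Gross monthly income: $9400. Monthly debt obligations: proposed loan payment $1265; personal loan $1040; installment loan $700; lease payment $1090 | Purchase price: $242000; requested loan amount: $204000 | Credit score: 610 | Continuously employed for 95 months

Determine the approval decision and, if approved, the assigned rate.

Denied

Credit score 610 < 700 (below minimum)
Total monthly debts = (1,265 + 1,040 + 700 + 1,090) = 4,095. DTI = 4,095/9,400 = 43.6% ≤ 45%
LTV = 204,000/242,000 = 84.3% ≤ 97%
Employment 95 ≥ 24 months
Not all requirements met → denied.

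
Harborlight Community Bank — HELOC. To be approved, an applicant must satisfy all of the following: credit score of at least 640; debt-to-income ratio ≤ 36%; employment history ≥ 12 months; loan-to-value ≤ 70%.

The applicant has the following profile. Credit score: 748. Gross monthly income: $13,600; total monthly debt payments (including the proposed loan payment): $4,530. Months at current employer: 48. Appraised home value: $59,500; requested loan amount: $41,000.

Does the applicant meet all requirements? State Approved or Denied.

Approved

Credit score 748 ≥ 640 (meets)
DTI: 4,530 ÷ 13,600 = 33.3%, within the 36% cap
Employment 48 ≥ 12 months
LTV: 41,000 ÷ 59,500 = 68.9%, within 70% cap
All criteria satisfied.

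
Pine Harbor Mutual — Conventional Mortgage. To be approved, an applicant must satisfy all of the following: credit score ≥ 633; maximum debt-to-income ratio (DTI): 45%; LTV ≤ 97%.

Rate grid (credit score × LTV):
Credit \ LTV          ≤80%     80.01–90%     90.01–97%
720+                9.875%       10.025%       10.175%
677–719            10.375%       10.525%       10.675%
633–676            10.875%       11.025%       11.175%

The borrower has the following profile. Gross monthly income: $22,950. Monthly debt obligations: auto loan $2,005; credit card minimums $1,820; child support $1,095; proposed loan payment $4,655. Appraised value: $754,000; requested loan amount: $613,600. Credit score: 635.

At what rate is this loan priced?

11.025%

Credit score 635 ≥ 633; Total monthly debts = (2,005 + 1,820 + 1,095 + 4,655) = 9,575. DTI = 9,575/22,950 = 41.7% ≤ 45%
LTV = 613,600/754,000 = 81.4% ≤ 97%
Score 635 is in the 633–676 band; LTV 81.4% is in the 80.01–90% band → 11.025%.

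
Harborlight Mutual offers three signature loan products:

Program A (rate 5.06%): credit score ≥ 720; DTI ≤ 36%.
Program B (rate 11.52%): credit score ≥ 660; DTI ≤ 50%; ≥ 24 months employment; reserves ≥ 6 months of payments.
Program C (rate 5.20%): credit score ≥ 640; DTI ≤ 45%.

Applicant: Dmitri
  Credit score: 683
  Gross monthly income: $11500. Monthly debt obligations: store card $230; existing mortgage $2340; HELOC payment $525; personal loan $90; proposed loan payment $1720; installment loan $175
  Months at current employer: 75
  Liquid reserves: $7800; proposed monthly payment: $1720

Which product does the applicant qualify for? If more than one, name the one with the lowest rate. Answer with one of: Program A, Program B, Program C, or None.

Program C

Total debts = (230 + 2,340 + 525 + 90 + 1,720 + 175) = 5,080; DTI = 5,080/11,500 = 44.2%.
Reserves = 7,800/1,720 = 4.5 months.
Program A: score 683 < 720; DTI 44.2% > 36% → does not qualify.
Program B: score 683 ≥ 660; DTI 44.2% ≤ 50%; employment 75 ≥ 24 mo; reserves 4.5 < 6 mo → does not qualify.
Program C: score 683 ≥ 640; DTI 44.2% ≤ 45% → qualifies.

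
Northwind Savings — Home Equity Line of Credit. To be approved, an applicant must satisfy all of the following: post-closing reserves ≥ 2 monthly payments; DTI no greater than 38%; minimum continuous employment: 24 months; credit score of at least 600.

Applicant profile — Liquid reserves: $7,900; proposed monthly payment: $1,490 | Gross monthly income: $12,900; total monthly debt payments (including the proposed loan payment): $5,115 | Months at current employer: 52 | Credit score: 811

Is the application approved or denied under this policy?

Denied

Liquid reserves cover 7,900/1,490 = 5.3 months — ≥ 2 required
DTI = 5,115/12,900 = 39.7% > 38%
Employment 52 ≥ 24 months
Credit score 811 ≥ 600 (meets)
Fails on DTI.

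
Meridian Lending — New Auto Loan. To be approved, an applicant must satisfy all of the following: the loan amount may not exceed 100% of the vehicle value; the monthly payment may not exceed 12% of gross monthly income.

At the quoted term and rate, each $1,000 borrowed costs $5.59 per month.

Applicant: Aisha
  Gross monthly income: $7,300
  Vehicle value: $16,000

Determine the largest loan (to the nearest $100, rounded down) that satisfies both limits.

Payment cap: 12% × $7,300 = $876/month.
At $5.59 per $1,000, that supports 876/5.59 × 1,000 ≈ $156,708 → $156,700.
LTV cap: 100% × $16,000 = $16,000 → $16,000.
Binding constraint: loan-to-value.

$16,000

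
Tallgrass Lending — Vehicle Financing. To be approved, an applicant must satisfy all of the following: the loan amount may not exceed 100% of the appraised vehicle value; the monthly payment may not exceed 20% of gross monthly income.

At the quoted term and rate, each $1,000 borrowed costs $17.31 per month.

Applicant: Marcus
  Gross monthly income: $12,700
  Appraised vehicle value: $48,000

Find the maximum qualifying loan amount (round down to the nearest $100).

$48,000

Payment cap: 20% × $12,700 = $2,540/month.
At $17.31 per $1,000, that supports 2,540/17.31 × 1,000 ≈ $146,735 → $146,700.
LTV cap: 100% × $48,000 = $48,000 → $48,000.
Binding constraint: loan-to-value.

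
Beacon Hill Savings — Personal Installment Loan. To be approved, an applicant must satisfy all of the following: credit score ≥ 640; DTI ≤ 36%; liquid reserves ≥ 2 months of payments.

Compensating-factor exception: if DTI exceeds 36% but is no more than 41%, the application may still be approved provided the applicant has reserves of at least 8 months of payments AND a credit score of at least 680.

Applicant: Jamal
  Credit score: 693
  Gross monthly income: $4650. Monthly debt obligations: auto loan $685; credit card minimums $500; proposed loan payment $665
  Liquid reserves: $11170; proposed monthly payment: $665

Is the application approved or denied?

Approved

Credit score 693 ≥ 640 (meets base)
Total debts = (685 + 500 + 665) = 1,850. DTI: 1,850 ÷ 4,650 = 39.8%, over the 36% base limit.
Reserves: 11,170 ÷ 665 = 16.8 months (meets 2-month minimum)
39.8% falls in the override range (36%–41%), so the compensating-factor test applies.
Override check — reserves: 16.8 mo (ok); score: 693 (ok).
Both override conditions satisfied; DTI exception granted.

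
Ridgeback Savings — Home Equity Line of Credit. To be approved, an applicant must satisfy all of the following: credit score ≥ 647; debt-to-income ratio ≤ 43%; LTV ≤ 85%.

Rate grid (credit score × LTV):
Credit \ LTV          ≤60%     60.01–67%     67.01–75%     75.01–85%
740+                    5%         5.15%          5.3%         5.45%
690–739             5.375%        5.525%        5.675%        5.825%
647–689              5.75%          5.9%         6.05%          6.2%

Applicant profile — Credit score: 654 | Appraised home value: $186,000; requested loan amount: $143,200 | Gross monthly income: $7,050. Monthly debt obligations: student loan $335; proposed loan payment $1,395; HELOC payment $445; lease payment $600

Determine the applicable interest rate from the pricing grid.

Credit score 654 ≥ 647; Total monthly debts = (335 + 1,395 + 445 + 600) = 2,775. DTI = 2,775/7,050 = 39.4% ≤ 43%
LTV: 143,200 ÷ 186,000 = 77%, within 85% cap
Score 654 is in the 647–689 band; LTV 77% is in the 75.01–85% band → 6.2%.

6.2%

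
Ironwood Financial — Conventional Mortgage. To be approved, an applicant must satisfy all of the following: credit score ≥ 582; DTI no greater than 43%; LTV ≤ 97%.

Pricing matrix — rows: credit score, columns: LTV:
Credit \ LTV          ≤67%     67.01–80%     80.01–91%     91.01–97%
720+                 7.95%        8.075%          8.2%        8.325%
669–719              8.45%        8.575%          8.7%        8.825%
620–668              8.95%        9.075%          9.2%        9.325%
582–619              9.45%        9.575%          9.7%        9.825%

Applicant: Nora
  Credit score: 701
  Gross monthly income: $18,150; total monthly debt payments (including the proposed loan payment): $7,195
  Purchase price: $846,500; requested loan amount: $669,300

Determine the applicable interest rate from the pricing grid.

8.575%

Credit score 701 ≥ 582; Debt-to-income = 7,195/18,150 = 39.6% — meets 43% limit
LTV = 669,300/846,500 = 79.1% ≤ 97%
Row: 701 falls in 669–719. Column: 79.1% falls in 67.01–80%. Rate = 8.575%.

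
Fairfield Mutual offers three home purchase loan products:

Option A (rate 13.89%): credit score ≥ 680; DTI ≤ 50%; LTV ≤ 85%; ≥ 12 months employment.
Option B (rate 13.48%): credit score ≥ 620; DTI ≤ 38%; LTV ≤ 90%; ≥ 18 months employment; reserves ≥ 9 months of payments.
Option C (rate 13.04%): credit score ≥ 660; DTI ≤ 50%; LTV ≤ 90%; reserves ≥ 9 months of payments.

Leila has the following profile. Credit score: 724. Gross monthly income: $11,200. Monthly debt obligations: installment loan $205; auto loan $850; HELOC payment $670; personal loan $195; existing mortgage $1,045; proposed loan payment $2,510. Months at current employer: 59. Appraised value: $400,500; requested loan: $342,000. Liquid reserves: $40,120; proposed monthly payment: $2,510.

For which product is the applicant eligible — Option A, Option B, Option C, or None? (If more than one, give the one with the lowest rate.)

Option C

Total debts = (205 + 850 + 670 + 195 + 1,045 + 2,510) = 5,475; DTI = 5,475/11,200 = 48.9%.
LTV = 342,000/400,500 = 85.4%.
Reserves = 40,120/2,510 = 16.0 months.
Option A: score 724 ≥ 680; DTI 48.9% ≤ 50%; LTV 85.4% > 85%; employment 59 ≥ 12 mo → does not qualify.
Option B: score 724 ≥ 620; DTI 48.9% > 38%; LTV 85.4% ≤ 90%; employment 59 ≥ 18 mo; reserves 16.0 ≥ 9 mo → does not qualify.
Option C: score 724 ≥ 660; DTI 48.9% ≤ 50%; LTV 85.4% ≤ 90%; reserves 16.0 ≥ 9 mo → qualifies.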